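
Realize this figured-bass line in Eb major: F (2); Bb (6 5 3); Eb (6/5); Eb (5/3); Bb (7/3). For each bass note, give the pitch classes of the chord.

F, G, Bb, D | Bb, D, F, G | Eb, G, Bb, C | Eb, G, Bb | Bb, D, F, Ab

F (6/4/2): F, G, Bb, D.
Bb (6/5/3): Bb, D, F, G.
Eb (6/5/3): Eb, G, Bb, C.
Eb (5/3): Eb, G, Bb.
Bb (7/5/3): Bb, D, F, Ab.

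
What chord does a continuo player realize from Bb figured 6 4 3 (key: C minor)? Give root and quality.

The figures 6 4 3 indicate a seventh chord in second inversion.
In second inversion the root lies a fourth above the bass: a fourth above Bb in C minor is Eb.
The chord tones are Bb, D, Eb, G, giving Eb major seventh.

Eb major seventh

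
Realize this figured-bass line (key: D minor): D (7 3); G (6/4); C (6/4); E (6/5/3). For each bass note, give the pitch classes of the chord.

D (7/5/3): D, F, A, C.
G (6/4): G, C, E.
C (6/4): C, F, A.
E (6/5/3): E, G, Bb, C.

D, F, A, C | G, C, E | C, F, A | E, G, Bb, C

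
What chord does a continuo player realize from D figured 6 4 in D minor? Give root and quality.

G minor

The figures 6 4 indicate a triad in second inversion.
In second inversion the root lies a fourth above the bass: a fourth above D in D minor is G.
The chord tones are D, G, Bb, giving G minor.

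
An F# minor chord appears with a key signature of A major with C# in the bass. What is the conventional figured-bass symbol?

C# is the fifth of F# minor, so the chord is in second inversion.
A triad in second inversion is figured 6/4, conventionally abbreviated 6/4.

6/4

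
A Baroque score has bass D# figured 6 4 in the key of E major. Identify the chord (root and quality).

G# minor

The figures 6 4 indicate a triad in second inversion.
In second inversion the root lies a fourth above the bass: a fourth above D# in E major is G#.
The chord tones are D#, G#, B, giving G# minor.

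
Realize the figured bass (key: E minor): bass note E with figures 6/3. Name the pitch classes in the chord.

A third above E in this key is G.
A sixth above E in this key is C.
Together with the bass E, this spells C major in first inversion.

E, G, C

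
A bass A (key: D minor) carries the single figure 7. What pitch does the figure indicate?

Counting 6 letter steps above A lands on G; in D minor, that letter is G.

G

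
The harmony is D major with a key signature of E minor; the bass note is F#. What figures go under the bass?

F# is the third of D major, so the chord is in first inversion.
A triad in first inversion is figured 6/3, conventionally abbreviated 6.

6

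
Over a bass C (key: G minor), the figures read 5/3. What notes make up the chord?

C, Eb, G

A third above C in this key is Eb.
A fifth above C in this key is G.
Together with the bass C, this spells C minor in root position.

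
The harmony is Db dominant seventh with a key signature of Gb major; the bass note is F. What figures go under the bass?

6/5

F is the third of Db dominant seventh, so the chord is in first inversion.
A seventh chord in first inversion is figured 6/5/3, conventionally abbreviated 6/5.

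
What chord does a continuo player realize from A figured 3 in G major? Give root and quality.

A minor

The figures 3 indicate a triad in root position.
In root position the bass is the root, so the root is A.
The chord tones are A, C, E, giving A minor.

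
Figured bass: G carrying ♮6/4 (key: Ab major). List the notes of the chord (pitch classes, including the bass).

G, C, E

A fourth above G in this key is C.
A sixth above G in this key is Eb, made natural (E) by the ♮ figure.
Together with the bass G, this spells C major in second inversion.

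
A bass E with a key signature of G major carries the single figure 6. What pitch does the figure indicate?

Counting 5 letter steps above E lands on C; in G major, that letter is C.

C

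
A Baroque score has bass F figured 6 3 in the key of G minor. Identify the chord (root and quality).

D minor

The figures 6 3 indicate a triad in first inversion.
In first inversion the root lies a sixth above the bass: a sixth above F in G minor is D.
The chord tones are F, A, D, giving D minor.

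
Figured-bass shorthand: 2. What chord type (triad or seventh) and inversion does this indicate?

2 is shorthand for 6/4/2.
Intervals of 6/4/2 above the bass form a seventh chord; the bass is the seventh, so this is third inversion.

seventh chord, third inversion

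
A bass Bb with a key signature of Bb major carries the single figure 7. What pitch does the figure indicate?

A

Counting 6 letter steps above Bb lands on A; in Bb major, that letter is A.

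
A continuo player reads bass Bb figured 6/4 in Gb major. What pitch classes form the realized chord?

Bb, Eb, Gb

A fourth above Bb in this key is Eb.
A sixth above Bb in this key is Gb.
Together with the bass Bb, this spells Eb minor in second inversion.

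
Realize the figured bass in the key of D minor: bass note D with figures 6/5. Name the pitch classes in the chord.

D, F, A, Bb

The written figures 6/5 are shorthand for 6/5/3: the 3 is implied.
A third above D in this key is F.
A fifth above D in this key is A.
A sixth above D in this key is Bb.
Together with the bass D, this spells Bb major seventh in first inversion.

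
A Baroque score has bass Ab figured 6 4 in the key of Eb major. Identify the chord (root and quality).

The figures 6 4 indicate a triad in second inversion.
In second inversion the root lies a fourth above the bass: a fourth above Ab in Eb major is D.
The chord tones are Ab, D, F, giving D diminished.

D diminished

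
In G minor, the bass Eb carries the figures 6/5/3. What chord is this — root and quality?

The figures 6/5/3 indicate a seventh chord in first inversion.
In first inversion the root lies a sixth above the bass: a sixth above Eb in G minor is C.
The chord tones are Eb, G, Bb, C, giving C minor seventh.

C minor seventh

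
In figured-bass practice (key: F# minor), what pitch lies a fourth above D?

Counting 3 letter steps above D lands on G; in F# minor, that letter is G#.

G#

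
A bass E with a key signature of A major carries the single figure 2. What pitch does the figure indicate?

F#

Counting 1 letter step above E lands on F; in A major, that letter is F#.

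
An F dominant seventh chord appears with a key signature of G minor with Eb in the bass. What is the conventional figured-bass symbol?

Eb is the seventh of F dominant seventh, so the chord is in third inversion.
A seventh chord in third inversion is figured 6/4/2, conventionally abbreviated 4/2.

4/2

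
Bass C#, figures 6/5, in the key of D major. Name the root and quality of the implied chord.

A dominant seventh

The figures 6/5 indicate a seventh chord in first inversion.
In first inversion the root lies a sixth above the bass: a sixth above C# in D major is A.
The chord tones are C#, E, G, A, giving A dominant seventh.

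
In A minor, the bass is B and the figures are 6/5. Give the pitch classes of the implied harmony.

The written figures 6/5 are shorthand for 6/5/3: the 3 is implied.
A third above B in this key is D.
A fifth above B in this key is F.
A sixth above B in this key is G.
Together with the bass B, this spells G dominant seventh in first inversion.

B, D, F, G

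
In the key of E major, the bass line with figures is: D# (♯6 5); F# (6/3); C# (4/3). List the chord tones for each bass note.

D#, F#, A, B# | F#, A, D# | C#, E, F#, A

D# (#6/5/3): D#, F#, A, B#.
F# (6/3): F#, A, D#.
C# (6/4/3): C#, E, F#, A.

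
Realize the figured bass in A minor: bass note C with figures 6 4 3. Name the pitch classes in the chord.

A third above C in this key is E.
A fourth above C in this key is F.
A sixth above C in this key is A.
Together with the bass C, this spells F major seventh in second inversion.

C, E, F, A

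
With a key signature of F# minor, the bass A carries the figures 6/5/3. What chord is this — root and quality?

The figures 6/5/3 indicate a seventh chord in first inversion.
In first inversion the root lies a sixth above the bass: a sixth above A in F# minor is F#.
The chord tones are A, C#, E, F#, giving F# minor seventh.

F# minor seventh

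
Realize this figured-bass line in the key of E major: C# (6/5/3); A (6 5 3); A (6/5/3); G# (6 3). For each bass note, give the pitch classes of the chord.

C#, E, G#, A | A, C#, E, F# | A, C#, E, F# | G#, B, E

C# (6/5/3): C#, E, G#, A.
A (6/5/3): A, C#, E, F#.
A (6/5/3): A, C#, E, F#.
G# (6/3): G#, B, E.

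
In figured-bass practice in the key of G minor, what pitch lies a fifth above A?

Counting 4 letter steps above A lands on E; in G minor, that letter is Eb.

Eb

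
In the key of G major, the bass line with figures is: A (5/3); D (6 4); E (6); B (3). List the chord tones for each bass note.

A, C, E | D, G, B | E, G, C | B, D, F#

A (5/3): A, C, E.
D (6/4): D, G, B.
E (6/3): E, G, C.
B (5/3): B, D, F#.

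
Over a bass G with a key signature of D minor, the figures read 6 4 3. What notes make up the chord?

A third above G in this key is Bb.
A fourth above G in this key is C.
A sixth above G in this key is E.
Together with the bass G, this spells C dominant seventh in second inversion.

G, Bb, C, E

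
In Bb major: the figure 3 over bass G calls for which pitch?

Bb

Counting 2 letter steps above G lands on B; in Bb major, that letter is Bb.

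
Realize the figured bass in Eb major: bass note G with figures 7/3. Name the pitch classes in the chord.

The written figures 7/3 are shorthand for 7/5/3: the 5 is implied.
A third above G in this key is Bb.
A fifth above G in this key is D.
A seventh above G in this key is F.
Together with the bass G, this spells G minor seventh in root position.

G, Bb, D, F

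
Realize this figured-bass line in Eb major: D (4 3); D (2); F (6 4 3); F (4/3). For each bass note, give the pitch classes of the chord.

D, F, G, Bb | D, Eb, G, Bb | F, Ab, Bb, D | F, Ab, Bb, D

D (6/4/3): D, F, G, Bb.
D (6/4/2): D, Eb, G, Bb.
F (6/4/3): F, Ab, Bb, D.
F (6/4/3): F, Ab, Bb, D.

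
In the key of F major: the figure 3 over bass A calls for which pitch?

C

Counting 2 letter steps above A lands on C; in F major, that letter is C.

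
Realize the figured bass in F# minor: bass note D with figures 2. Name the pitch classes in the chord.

D, E, G#, B

The written figures 2 are shorthand for 6/4/2: the 6/4 are implied.
A second above D in this key is E.
A fourth above D in this key is G#.
A sixth above D in this key is B.
Together with the bass D, this spells E dominant seventh in third inversion.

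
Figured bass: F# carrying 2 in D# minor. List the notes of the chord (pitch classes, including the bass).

F#, G#, B, D#

The written figures 2 are shorthand for 6/4/2: the 6/4 are implied.
A second above F# in this key is G#.
A fourth above F# in this key is B.
A sixth above F# in this key is D#.
Together with the bass F#, this spells G# minor seventh in third inversion.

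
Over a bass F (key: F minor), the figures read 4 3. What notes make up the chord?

The written figures 4 3 are shorthand for 6/4/3: the 6 is implied.
A third above F in this key is Ab.
A fourth above F in this key is Bb.
A sixth above F in this key is Db.
Together with the bass F, this spells Bb minor seventh in second inversion.

F, Ab, Bb, Db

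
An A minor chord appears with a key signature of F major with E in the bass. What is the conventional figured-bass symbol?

6/4

E is the fifth of A minor, so the chord is in second inversion.
A triad in second inversion is figured 6/4, conventionally abbreviated 6/4.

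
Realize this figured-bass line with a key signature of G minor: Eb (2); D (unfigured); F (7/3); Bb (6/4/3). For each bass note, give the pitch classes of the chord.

Eb, F, A, C | D, F, A | F, A, C, Eb | Bb, D, Eb, G

Eb (6/4/2): Eb, F, A, C.
D (5/3): D, F, A.
F (7/5/3): F, A, C, Eb.
Bb (6/4/3): Bb, D, Eb, G.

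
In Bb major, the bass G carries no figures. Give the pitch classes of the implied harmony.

G, Bb, D

An unfigured bass implies 5/3.
A third above G in this key is Bb.
A fifth above G in this key is D.
Together with the bass G, this spells G minor in root position.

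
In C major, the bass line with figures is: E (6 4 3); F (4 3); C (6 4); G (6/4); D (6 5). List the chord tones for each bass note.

E, G, A, C | F, A, B, D | C, F, A | G, C, E | D, F, A, B

E (6/4/3): E, G, A, C.
F (6/4/3): F, A, B, D.
C (6/4): C, F, A.
G (6/4): G, C, E.
D (6/5/3): D, F, A, B.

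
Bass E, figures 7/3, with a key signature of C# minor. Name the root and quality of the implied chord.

E major seventh

The figures 7/3 indicate a seventh chord in root position.
In root position the bass is the root, so the root is E.
The chord tones are E, G#, B, D#, giving E major seventh.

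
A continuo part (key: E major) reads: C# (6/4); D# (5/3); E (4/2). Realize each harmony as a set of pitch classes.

C# (6/4): C#, F#, A.
D# (5/3): D#, F#, A.
E (6/4/2): E, F#, A, C#.

C#, F#, A | D#, F#, A | E, F#, A, C#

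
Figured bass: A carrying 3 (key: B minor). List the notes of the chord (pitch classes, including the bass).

A, C#, E

The written figures 3 are shorthand for 5/3: the 5 is implied.
A third above A in this key is C#.
A fifth above A in this key is E.
Together with the bass A, this spells A major in root position.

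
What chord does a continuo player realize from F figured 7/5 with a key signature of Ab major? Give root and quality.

The figures 7/5 indicate a seventh chord in root position.
In root position the bass is the root, so the root is F.
The chord tones are F, Ab, C, Eb, giving F minor seventh.

F minor seventh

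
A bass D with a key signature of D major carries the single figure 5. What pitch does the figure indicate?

A

Counting 4 letter steps above D lands on A; in D major, that letter is A.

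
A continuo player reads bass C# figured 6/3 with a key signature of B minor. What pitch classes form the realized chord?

A third above C# in this key is E.
A sixth above C# in this key is A.
Together with the bass C#, this spells A major in first inversion.

C#, E, A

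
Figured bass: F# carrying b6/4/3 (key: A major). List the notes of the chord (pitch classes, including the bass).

A third above F# in this key is A.
A fourth above F# in this key is B.
A sixth above F# in this key is D, lowered to Db by the flat.

F#, A, B, Db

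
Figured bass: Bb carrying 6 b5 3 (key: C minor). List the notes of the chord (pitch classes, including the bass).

Bb, D, Fb, G

A third above Bb in this key is D.
A fifth above Bb in this key is F, lowered to Fb by the flat.
A sixth above Bb in this key is G.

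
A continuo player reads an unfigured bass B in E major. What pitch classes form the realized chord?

An unfigured bass implies 5/3.
A third above B in this key is D#.
A fifth above B in this key is F#.
Together with the bass B, this spells B major in root position.

B, D#, F#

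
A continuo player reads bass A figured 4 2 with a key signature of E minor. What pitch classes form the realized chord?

The written figures 4 2 are shorthand for 6/4/2: the 6 is implied.
A second above A in this key is B.
A fourth above A in this key is D.
A sixth above A in this key is F#.
Together with the bass A, this spells B minor seventh in third inversion.

A, B, D, F#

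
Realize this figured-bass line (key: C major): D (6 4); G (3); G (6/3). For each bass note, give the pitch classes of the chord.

D (6/4): D, G, B.
G (5/3): G, B, D.
G (6/3): G, B, E.

D, G, B | G, B, D | G, B, E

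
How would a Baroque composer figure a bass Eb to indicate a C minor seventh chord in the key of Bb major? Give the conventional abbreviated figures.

6/5

Eb is the third of C minor seventh, so the chord is in first inversion.
A seventh chord in first inversion is figured 6/5/3, conventionally abbreviated 6/5.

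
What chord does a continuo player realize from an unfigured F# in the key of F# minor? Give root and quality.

An unfigured bass indicates a triad in root position.
In root position the bass is the root, so the root is F#.
The chord tones are F#, A, C#, giving F# minor.

F# minor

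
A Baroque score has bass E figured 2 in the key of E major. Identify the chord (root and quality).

F# minor seventh

The figures 2 indicate a seventh chord in third inversion.
In third inversion the root lies a second above the bass: a second above E in E major is F#.
The chord tones are E, F#, A, C#, giving F# minor seventh.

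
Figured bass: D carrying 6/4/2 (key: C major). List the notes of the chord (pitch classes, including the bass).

D, E, G, B

A second above D in this key is E.
A fourth above D in this key is G.
A sixth above D in this key is B.
Together with the bass D, this spells E minor seventh in third inversion.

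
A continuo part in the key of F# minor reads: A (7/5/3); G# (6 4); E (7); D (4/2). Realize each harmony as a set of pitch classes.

A, C#, E, G# | G#, C#, E | E, G#, B, D | D, E, G#, B

A (7/5/3): A, C#, E, G#.
G# (6/4): G#, C#, E.
E (7/5/3): E, G#, B, D.
D (6/4/2): D, E, G#, B.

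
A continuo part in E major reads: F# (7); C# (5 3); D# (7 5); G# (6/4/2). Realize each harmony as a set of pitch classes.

F#, A, C#, E | C#, E, G# | D#, F#, A, C# | G#, A, C#, E

F# (7/5/3): F#, A, C#, E.
C# (5/3): C#, E, G#.
D# (7/5/3): D#, F#, A, C#.
G# (6/4/2): G#, A, C#, E.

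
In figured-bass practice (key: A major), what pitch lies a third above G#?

B

Counting 2 letter steps above G# lands on B; in A major, that letter is B.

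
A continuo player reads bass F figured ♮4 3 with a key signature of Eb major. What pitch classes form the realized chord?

The written figures ♮4 3 are shorthand for 6/4/3: the 6 is implied.
A third above F in this key is Ab.
A fourth above F in this key is Bb, made natural (B) by the ♮ figure.
A sixth above F in this key is D.
Together with the bass F, this spells B diminished seventh in second inversion.

F, Ab, B, D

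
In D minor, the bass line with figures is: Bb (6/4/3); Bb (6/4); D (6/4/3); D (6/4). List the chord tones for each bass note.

Bb, D, E, G | Bb, E, G | D, F, G, Bb | D, G, Bb

Bb (6/4/3): Bb, D, E, G.
Bb (6/4): Bb, E, G.
D (6/4/3): D, F, G, Bb.
D (6/4): D, G, Bb.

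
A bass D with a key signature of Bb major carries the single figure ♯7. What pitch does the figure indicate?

C#

Counting 6 letter steps above D lands on C; in Bb major, that letter is C.
The #7 figure raises it a semitone, giving C#.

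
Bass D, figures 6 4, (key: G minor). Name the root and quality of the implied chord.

The figures 6 4 indicate a triad in second inversion.
In second inversion the root lies a fourth above the bass: a fourth above D in G minor is G.
The chord tones are D, G, Bb, giving G minor.

G minor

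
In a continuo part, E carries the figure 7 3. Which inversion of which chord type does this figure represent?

seventh chord, root position

7 3 is shorthand for 7/5/3.
Intervals of 7/5/3 above the bass form a seventh chord; the bass is the root, so this is root position.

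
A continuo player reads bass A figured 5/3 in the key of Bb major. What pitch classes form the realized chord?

A, C, Eb

A third above A in this key is C.
A fifth above A in this key is Eb.
Together with the bass A, this spells A diminished in root position.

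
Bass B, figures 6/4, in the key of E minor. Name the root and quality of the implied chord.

The figures 6/4 indicate a triad in second inversion.
In second inversion the root lies a fourth above the bass: a fourth above B in E minor is E.
The chord tones are B, E, G, giving E minor.

E minor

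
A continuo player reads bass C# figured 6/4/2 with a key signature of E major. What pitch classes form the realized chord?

C#, D#, F#, A

A second above C# in this key is D#.
A fourth above C# in this key is F#.
A sixth above C# in this key is A.
Together with the bass C#, this spells D# half-diminished seventh in third inversion.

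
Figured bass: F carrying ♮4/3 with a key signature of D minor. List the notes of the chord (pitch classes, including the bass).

F, A, B, D

The written figures ♮4/3 are shorthand for 6/4/3: the 6 is implied.
A third above F in this key is A.
A fourth above F in this key is Bb, made natural (B) by the ♮ figure.
A sixth above F in this key is D.
Together with the bass F, this spells B half-diminished seventh in second inversion.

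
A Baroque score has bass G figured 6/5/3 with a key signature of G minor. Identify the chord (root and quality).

Eb major seventh

The figures 6/5/3 indicate a seventh chord in first inversion.
In first inversion the root lies a sixth above the bass: a sixth above G in G minor is Eb.
The chord tones are G, Bb, D, Eb, giving Eb major seventh.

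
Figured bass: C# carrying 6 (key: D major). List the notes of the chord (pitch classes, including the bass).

C#, E, A

The written figures 6 are shorthand for 6/3: the 3 is implied.
A third above C# in this key is E.
A sixth above C# in this key is A.
Together with the bass C#, this spells A major in first inversion.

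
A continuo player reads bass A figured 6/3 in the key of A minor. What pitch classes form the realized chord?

A, C, F

A third above A in this key is C.
A sixth above A in this key is F.
Together with the bass A, this spells F major in first inversion.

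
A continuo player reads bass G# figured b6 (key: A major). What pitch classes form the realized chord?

G#, B, Eb

The written figures b6 are shorthand for 6/3: the 3 is implied.
A third above G# in this key is B.
A sixth above G# in this key is E, lowered to Eb by the flat.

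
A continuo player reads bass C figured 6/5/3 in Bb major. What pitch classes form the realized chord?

C, Eb, G, A

A third above C in this key is Eb.
A fifth above C in this key is G.
A sixth above C in this key is A.
Together with the bass C, this spells A half-diminished seventh in first inversion.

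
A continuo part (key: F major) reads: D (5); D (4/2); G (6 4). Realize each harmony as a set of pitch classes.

D (5/3): D, F, A.
D (6/4/2): D, E, G, Bb.
G (6/4): G, C, E.

D, F, A | D, E, G, Bb | G, C, E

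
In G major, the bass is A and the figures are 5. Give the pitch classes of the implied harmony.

The written figures 5 are shorthand for 5/3: the 3 is implied.
A third above A in this key is C.
A fifth above A in this key is E.
Together with the bass A, this spells A minor in root position.

A, C, E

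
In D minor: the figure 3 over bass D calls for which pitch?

Counting 2 letter steps above D lands on F; in D minor, that letter is F.

F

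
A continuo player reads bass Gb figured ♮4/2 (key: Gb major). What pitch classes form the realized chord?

The written figures ♮4/2 are shorthand for 6/4/2: the 6 is implied.
A second above Gb in this key is Ab.
A fourth above Gb in this key is Cb, made natural (C) by the ♮ figure.
A sixth above Gb in this key is Eb.
Together with the bass Gb, this spells Ab dominant seventh in third inversion.

Gb, Ab, C, Eb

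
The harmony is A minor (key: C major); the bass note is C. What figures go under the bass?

6

C is the third of A minor, so the chord is in first inversion.
A triad in first inversion is figured 6/3, conventionally abbreviated 6.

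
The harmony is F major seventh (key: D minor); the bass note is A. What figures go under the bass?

6/5

A is the third of F major seventh, so the chord is in first inversion.
A seventh chord in first inversion is figured 6/5/3, conventionally abbreviated 6/5.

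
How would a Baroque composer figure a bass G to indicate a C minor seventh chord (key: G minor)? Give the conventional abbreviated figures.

G is the fifth of C minor seventh, so the chord is in second inversion.
A seventh chord in second inversion is figured 6/4/3, conventionally abbreviated 4/3.

4/3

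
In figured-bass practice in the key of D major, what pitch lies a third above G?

B

Counting 2 letter steps above G lands on B; in D major, that letter is B.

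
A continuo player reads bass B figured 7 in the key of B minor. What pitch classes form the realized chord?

B, D, F#, A

The written figures 7 are shorthand for 7/5/3: the 5/3 are implied.
A third above B in this key is D.
A fifth above B in this key is F#.
A seventh above B in this key is A.
Together with the bass B, this spells B minor seventh in root position.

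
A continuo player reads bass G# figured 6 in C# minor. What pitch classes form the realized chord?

The written figures 6 are shorthand for 6/3: the 3 is implied.
A third above G# in this key is B.
A sixth above G# in this key is E.
Together with the bass G#, this spells E major in first inversion.

G#, B, E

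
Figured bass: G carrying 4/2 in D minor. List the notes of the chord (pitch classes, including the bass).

The written figures 4/2 are shorthand for 6/4/2: the 6 is implied.
A second above G in this key is A.
A fourth above G in this key is C.
A sixth above G in this key is E.
Together with the bass G, this spells A minor seventh in third inversion.

G, A, C, E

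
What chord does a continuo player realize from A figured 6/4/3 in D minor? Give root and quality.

D minor seventh

The figures 6/4/3 indicate a seventh chord in second inversion.
In second inversion the root lies a fourth above the bass: a fourth above A in D minor is D.
The chord tones are A, C, D, F, giving D minor seventh.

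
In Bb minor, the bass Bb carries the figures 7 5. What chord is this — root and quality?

Bb minor seventh

The figures 7 5 indicate a seventh chord in root position.
In root position the bass is the root, so the root is Bb.
The chord tones are Bb, Db, F, Ab, giving Bb minor seventh.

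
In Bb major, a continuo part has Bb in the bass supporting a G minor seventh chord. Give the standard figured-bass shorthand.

6/5

Bb is the third of G minor seventh, so the chord is in first inversion.
A seventh chord in first inversion is figured 6/5/3, conventionally abbreviated 6/5.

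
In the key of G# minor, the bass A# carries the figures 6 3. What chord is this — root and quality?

The figures 6 3 indicate a triad in first inversion.
In first inversion the root lies a sixth above the bass: a sixth above A# in G# minor is F#.
The chord tones are A#, C#, F#, giving F# major.

F# major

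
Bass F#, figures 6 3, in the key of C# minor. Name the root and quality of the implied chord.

D# diminished

The figures 6 3 indicate a triad in first inversion.
In first inversion the root lies a sixth above the bass: a sixth above F# in C# minor is D#.
The chord tones are F#, A, D#, giving D# diminished.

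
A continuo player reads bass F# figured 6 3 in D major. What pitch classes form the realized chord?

F#, A, D

A third above F# in this key is A.
A sixth above F# in this key is D.
Together with the bass F#, this spells D major in first inversion.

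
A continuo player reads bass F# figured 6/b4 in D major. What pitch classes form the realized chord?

F#, Bb, D

A fourth above F# in this key is B, lowered to Bb by the flat.
A sixth above F# in this key is D.
Together with the bass F#, this spells Bb augmented in second inversion.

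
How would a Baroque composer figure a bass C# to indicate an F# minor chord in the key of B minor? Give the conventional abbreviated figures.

6/4

C# is the fifth of F# minor, so the chord is in second inversion.
A triad in second inversion is figured 6/4, conventionally abbreviated 6/4.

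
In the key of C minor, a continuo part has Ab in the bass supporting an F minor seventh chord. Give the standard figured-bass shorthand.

Ab is the third of F minor seventh, so the chord is in first inversion.
A seventh chord in first inversion is figured 6/5/3, conventionally abbreviated 6/5.

6/5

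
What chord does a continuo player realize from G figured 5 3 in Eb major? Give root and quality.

The figures 5 3 indicate a triad in root position.
In root position the bass is the root, so the root is G.
The chord tones are G, Bb, D, giving G minor.

G minor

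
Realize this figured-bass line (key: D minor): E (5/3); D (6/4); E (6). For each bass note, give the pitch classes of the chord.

E (5/3): E, G, Bb.
D (6/4): D, G, Bb.
E (6/3): E, G, C.

E, G, Bb | D, G, Bb | E, G, C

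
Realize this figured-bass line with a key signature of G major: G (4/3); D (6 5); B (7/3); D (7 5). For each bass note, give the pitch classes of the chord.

G, B, C, E | D, F#, A, B | B, D, F#, A | D, F#, A, C

G (6/4/3): G, B, C, E.
D (6/5/3): D, F#, A, B.
B (7/5/3): B, D, F#, A.
D (7/5/3): D, F#, A, C.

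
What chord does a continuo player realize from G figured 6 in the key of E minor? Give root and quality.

E minor

The figures 6 indicate a triad in first inversion.
In first inversion the root lies a sixth above the bass: a sixth above G in E minor is E.
The chord tones are G, B, E, giving E minor.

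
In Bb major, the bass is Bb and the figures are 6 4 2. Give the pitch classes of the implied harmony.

Bb, C, Eb, G

A second above Bb in this key is C.
A fourth above Bb in this key is Eb.
A sixth above Bb in this key is G.
Together with the bass Bb, this spells C minor seventh in third inversion.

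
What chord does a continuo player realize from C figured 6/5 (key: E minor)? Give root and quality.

A minor seventh

The figures 6/5 indicate a seventh chord in first inversion.
In first inversion the root lies a sixth above the bass: a sixth above C in E minor is A.
The chord tones are C, E, G, A, giving A minor seventh.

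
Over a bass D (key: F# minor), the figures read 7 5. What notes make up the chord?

The written figures 7 5 are shorthand for 7/5/3: the 3 is implied.
A third above D in this key is F#.
A fifth above D in this key is A.
A seventh above D in this key is C#.
Together with the bass D, this spells D major seventh in root position.

D, F#, A, C#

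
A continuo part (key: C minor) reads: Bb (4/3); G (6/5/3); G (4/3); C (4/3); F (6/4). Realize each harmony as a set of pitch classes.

Bb, D, Eb, G | G, Bb, D, Eb | G, Bb, C, Eb | C, Eb, F, Ab | F, Bb, D

Bb (6/4/3): Bb, D, Eb, G.
G (6/5/3): G, Bb, D, Eb.
G (6/4/3): G, Bb, C, Eb.
C (6/4/3): C, Eb, F, Ab.
F (6/4): F, Bb, D.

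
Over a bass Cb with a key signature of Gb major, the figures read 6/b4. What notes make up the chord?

A fourth above Cb in this key is F, lowered to Fb by the flat.
A sixth above Cb in this key is Ab.
Together with the bass Cb, this spells Fb major in second inversion.

Cb, Fb, Ab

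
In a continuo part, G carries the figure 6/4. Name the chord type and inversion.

Intervals of 6/4 above the bass form a triad; the bass is the fifth, so this is second inversion.

triad, second inversion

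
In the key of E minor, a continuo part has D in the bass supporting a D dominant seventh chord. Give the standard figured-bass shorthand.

D is the root of D dominant seventh, so the chord is in root position.
A seventh chord in root position is figured 7/5/3, conventionally abbreviated 7.

7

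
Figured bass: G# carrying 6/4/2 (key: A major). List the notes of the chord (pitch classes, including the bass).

G#, A, C#, E

A second above G# in this key is A.
A fourth above G# in this key is C#.
A sixth above G# in this key is E.
Together with the bass G#, this spells A major seventh in third inversion.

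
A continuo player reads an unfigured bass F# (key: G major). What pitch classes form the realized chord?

F#, A, C

An unfigured bass implies 5/3.
A third above F# in this key is A.
A fifth above F# in this key is C.
Together with the bass F#, this spells F# diminished in root position.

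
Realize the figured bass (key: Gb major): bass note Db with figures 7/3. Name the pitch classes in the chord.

Db, F, Ab, Cb

The written figures 7/3 are shorthand for 7/5/3: the 5 is implied.
A third above Db in this key is F.
A fifth above Db in this key is Ab.
A seventh above Db in this key is Cb.
Together with the bass Db, this spells Db dominant seventh in root position.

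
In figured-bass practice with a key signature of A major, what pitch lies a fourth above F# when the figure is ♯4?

Counting 3 letter steps above F# lands on B; in A major, that letter is B.
The #4 figure raises it a semitone, giving B#.

B#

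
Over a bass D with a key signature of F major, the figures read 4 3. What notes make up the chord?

The written figures 4 3 are shorthand for 6/4/3: the 6 is implied.
A third above D in this key is F.
A fourth above D in this key is G.
A sixth above D in this key is Bb.
Together with the bass D, this spells G minor seventh in second inversion.

D, F, G, Bb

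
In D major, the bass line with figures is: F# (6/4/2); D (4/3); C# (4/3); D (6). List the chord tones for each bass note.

F# (6/4/2): F#, G, B, D.
D (6/4/3): D, F#, G, B.
C# (6/4/3): C#, E, F#, A.
D (6/3): D, F#, B.

F#, G, B, D | D, F#, G, B | C#, E, F#, A | D, F#, B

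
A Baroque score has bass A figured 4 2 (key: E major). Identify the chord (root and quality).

The figures 4 2 indicate a seventh chord in third inversion.
In third inversion the root lies a second above the bass: a second above A in E major is B.
The chord tones are A, B, D#, F#, giving B dominant seventh.

B dominant seventh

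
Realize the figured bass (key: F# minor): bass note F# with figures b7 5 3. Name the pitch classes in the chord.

F#, A, C#, Eb

A third above F# in this key is A.
A fifth above F# in this key is C#.
A seventh above F# in this key is E, lowered to Eb by the flat.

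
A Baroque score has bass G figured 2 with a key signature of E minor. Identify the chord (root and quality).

The figures 2 indicate a seventh chord in third inversion.
In third inversion the root lies a second above the bass: a second above G in E minor is A.
The chord tones are G, A, C, E, giving A minor seventh.

A minor seventh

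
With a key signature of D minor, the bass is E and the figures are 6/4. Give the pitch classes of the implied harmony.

E, A, C

A fourth above E in this key is A.
A sixth above E in this key is C.
Together with the bass E, this spells A minor in second inversion.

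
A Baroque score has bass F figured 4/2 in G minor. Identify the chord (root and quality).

The figures 4/2 indicate a seventh chord in third inversion.
In third inversion the root lies a second above the bass: a second above F in G minor is G.
The chord tones are F, G, Bb, D, giving G minor seventh.

G minor seventh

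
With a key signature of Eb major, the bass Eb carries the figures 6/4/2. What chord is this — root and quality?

F minor seventh

The figures 6/4/2 indicate a seventh chord in third inversion.
In third inversion the root lies a second above the bass: a second above Eb in Eb major is F.
The chord tones are Eb, F, Ab, C, giving F minor seventh.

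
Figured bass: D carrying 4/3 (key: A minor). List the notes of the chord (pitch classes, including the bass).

D, F, G, B

The written figures 4/3 are shorthand for 6/4/3: the 6 is implied.
A third above D in this key is F.
A fourth above D in this key is G.
A sixth above D in this key is B.
Together with the bass D, this spells G dominant seventh in second inversion.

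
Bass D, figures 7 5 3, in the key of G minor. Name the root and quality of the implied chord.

D minor seventh

The figures 7 5 3 indicate a seventh chord in root position.
In root position the bass is the root, so the root is D.
The chord tones are D, F, A, C, giving D minor seventh.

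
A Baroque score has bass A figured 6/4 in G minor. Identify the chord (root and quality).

D minor

The figures 6/4 indicate a triad in second inversion.
In second inversion the root lies a fourth above the bass: a fourth above A in G minor is D.
The chord tones are A, D, F, giving D minor.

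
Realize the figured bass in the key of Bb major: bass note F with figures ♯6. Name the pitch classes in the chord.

The written figures ♯6 are shorthand for 6/3: the 3 is implied.
A third above F in this key is A.
A sixth above F in this key is D, raised to D# by the sharp.

F, A, D#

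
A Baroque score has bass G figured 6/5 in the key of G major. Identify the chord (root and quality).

E minor seventh

The figures 6/5 indicate a seventh chord in first inversion.
In first inversion the root lies a sixth above the bass: a sixth above G in G major is E.
The chord tones are G, B, D, E, giving E minor seventh.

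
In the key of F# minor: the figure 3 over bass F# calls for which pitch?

A

Counting 2 letter steps above F# lands on A; in F# minor, that letter is A.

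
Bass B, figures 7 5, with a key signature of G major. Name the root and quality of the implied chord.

B minor seventh

The figures 7 5 indicate a seventh chord in root position.
In root position the bass is the root, so the root is B.
The chord tones are B, D, F#, A, giving B minor seventh.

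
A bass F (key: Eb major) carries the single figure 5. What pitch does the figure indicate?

Counting 4 letter steps above F lands on C; in Eb major, that letter is C.

C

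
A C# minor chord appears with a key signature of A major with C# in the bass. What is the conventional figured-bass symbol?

C# is the root of C# minor, so the chord is in root position.
A triad in root position is figured 5/3, conventionally abbreviated (no figures — root-position triad).

no figures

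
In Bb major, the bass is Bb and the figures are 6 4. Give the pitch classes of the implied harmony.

Bb, Eb, G

A fourth above Bb in this key is Eb.
A sixth above Bb in this key is G.
Together with the bass Bb, this spells Eb major in second inversion.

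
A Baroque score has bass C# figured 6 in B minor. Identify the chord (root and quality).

The figures 6 indicate a triad in first inversion.
In first inversion the root lies a sixth above the bass: a sixth above C# in B minor is A.
The chord tones are C#, E, A, giving A major.

A major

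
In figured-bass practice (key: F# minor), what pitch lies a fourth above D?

Counting 3 letter steps above D lands on G; in F# minor, that letter is G#.

G#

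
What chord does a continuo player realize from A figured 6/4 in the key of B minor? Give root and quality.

D major

The figures 6/4 indicate a triad in second inversion.
In second inversion the root lies a fourth above the bass: a fourth above A in B minor is D.
The chord tones are A, D, F#, giving D major.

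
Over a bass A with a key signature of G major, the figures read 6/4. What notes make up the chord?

A fourth above A in this key is D.
A sixth above A in this key is F#.
Together with the bass A, this spells D major in second inversion.

A, D, F#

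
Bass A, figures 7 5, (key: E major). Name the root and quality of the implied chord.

A major seventh

The figures 7 5 indicate a seventh chord in root position.
In root position the bass is the root, so the root is A.
The chord tones are A, C#, E, G#, giving A major seventh.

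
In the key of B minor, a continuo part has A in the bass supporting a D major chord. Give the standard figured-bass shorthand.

A is the fifth of D major, so the chord is in second inversion.
A triad in second inversion is figured 6/4, conventionally abbreviated 6/4.

6/4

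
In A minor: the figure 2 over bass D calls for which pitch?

Counting 1 letter step above D lands on E; in A minor, that letter is E.

E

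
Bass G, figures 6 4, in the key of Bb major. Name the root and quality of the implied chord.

C minor

The figures 6 4 indicate a triad in second inversion.
In second inversion the root lies a fourth above the bass: a fourth above G in Bb major is C.
The chord tones are G, C, Eb, giving C minor.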